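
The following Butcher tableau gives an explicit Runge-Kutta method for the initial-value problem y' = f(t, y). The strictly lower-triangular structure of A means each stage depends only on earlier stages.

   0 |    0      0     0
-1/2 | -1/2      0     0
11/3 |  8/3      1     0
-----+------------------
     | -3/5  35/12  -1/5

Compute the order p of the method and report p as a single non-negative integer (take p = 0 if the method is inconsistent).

b = (-3/5, 35/12, -1/5)
c = (0, -1/2, 11/3)
Ac = (0, 0, -1/2)
Σ b_i: (-3/5)·1 + 35/12·1 + (-1/5)·1 = 127/60 ≠ 1 ⇒ order 0.

0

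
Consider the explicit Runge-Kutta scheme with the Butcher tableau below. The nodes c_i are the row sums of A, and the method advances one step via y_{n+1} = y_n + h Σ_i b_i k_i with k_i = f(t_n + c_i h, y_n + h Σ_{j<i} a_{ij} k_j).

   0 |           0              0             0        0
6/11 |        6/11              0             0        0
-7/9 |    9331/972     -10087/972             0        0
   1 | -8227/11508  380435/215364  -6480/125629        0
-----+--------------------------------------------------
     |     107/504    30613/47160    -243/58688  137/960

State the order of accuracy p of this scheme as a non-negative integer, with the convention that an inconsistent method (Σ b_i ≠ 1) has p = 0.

4

b = (107/504, 30613/47160, -243/58688, 137/960)
c = (0, 6/11, -7/9, 1)
Ac = (0, 0, -917/162, 275/274)
Σ b_i: 107/504·1 + 30613/47160·1 + (-243/58688)·1 + 137/960·1 = 1 ✓
b·c: 30613/47160·6/11 + (-243/58688)·(-7/9) + 137/960·1 = 1/2 ✓
b·c²: 30613/47160·36/121 + (-243/58688)·49/81 + 137/960·1 = 1/3 ✓
b·Ac: (-243/58688)·(-917/162) + 137/960·275/274 = 1/6 ✓
b·c³: 30613/47160·216/1331 + (-243/58688)·(-343/729) + 137/960·1 = 1/4 ✓
b·(c∘Ac): (-243/58688)·6419/1458 + 137/960·275/274 = 1/8 ✓
b·Ac²: (-243/58688)·(-917/297) + 137/960·745/1507 = 1/12 ✓
b·A²c: 137/960·40/137 = 1/24 ✓; 4 stages ⇒ order 4.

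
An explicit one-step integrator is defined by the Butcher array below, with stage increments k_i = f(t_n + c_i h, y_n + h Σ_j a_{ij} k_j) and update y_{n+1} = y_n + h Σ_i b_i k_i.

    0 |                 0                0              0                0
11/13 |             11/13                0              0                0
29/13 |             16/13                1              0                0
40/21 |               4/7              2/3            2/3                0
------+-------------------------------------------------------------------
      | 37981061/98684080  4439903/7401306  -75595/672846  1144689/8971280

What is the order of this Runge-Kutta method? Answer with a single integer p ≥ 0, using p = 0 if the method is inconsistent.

3

b = (37981061/98684080, 4439903/7401306, -75595/672846, 1144689/8971280)
c = (0, 11/13, 29/13, 40/21)
Ac = (0, 0, 11/13, 80/39)
Σ b_i: 37981061/98684080·1 + 4439903/7401306·1 + (-75595/672846)·1 + 1144689/8971280·1 = 1 ✓
b·c: 4439903/7401306·11/13 + (-75595/672846)·29/13 + 1144689/8971280·40/21 = 1/2 ✓
b·c²: 4439903/7401306·121/169 + (-75595/672846)·841/169 + 1144689/8971280·1600/441 = 1/3 ✓
b·Ac: (-75595/672846)·11/13 + 1144689/8971280·80/39 = 1/6 ✓
b·c³: 4439903/7401306·1331/2197 + (-75595/672846)·24389/2197 + 1144689/8971280·64000/9261 = -2413832/1193965227 ≠ 1/4 ⇒ order 3.
b·(c∘Ac): (-75595/672846)·319/169 + 1144689/8971280·3200/819 = 835245/2915666 ≠ 1/8
b·Ac²: (-75595/672846)·121/169 + 1144689/8971280·148/39 = 35317343/87469980 ≠ 1/12
b·A²c: 1144689/8971280·22/39 = 322861/4485640 ≠ 1/24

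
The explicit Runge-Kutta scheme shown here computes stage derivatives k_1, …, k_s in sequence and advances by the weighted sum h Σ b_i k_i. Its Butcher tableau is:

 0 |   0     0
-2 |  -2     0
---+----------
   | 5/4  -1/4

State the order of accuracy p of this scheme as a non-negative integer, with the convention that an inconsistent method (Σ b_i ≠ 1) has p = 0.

b = (5/4, -1/4)
c = (0, -2)
Σ b_i: 5/4·1 + (-1/4)·1 = 1 ✓
b·c: (-1/4)·(-2) = 1/2 ✓; 2 stages ⇒ order 2.

2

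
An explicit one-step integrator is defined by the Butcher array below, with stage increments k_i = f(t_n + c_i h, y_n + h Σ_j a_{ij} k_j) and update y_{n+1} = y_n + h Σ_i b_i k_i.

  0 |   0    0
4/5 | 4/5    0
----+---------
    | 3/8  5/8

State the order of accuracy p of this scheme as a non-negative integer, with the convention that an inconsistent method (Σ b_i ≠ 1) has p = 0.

b = (3/8, 5/8)
c = (0, 4/5)
Σ b_i: 3/8·1 + 5/8·1 = 1 ✓
b·c: 5/8·4/5 = 1/2 ✓; 2 stages ⇒ order 2.

2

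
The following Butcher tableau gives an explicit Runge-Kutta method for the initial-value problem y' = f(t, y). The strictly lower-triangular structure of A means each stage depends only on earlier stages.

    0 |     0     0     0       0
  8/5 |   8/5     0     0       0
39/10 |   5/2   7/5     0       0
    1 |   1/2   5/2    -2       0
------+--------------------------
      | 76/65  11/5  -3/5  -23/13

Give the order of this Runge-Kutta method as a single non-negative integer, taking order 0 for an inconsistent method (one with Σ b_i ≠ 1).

b = (76/65, 11/5, -3/5, -23/13)
c = (0, 8/5, 39/10, 1)
Ac = (0, 0, 56/25, -19/5)
Σ b_i: 76/65·1 + 11/5·1 + (-3/5)·1 + (-23/13)·1 = 1 ✓
b·c: 11/5·8/5 + (-3/5)·39/10 + (-23/13)·1 = -383/650 ≠ 1/2 ⇒ order 1.

1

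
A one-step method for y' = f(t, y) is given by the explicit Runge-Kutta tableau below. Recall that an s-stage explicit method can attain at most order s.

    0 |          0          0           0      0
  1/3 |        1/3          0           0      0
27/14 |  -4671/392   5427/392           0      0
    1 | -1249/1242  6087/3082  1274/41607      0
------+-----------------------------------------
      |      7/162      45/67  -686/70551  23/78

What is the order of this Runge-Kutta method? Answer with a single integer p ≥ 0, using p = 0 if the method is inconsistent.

4

b = (7/162, 45/67, -686/70551, 23/78)
c = (0, 1/3, 27/14, 1)
Ac = (0, 0, 1809/392, 33/46)
Σ b_i: 7/162·1 + 45/67·1 + (-686/70551)·1 + 23/78·1 = 1 ✓
b·c: 45/67·1/3 + (-686/70551)·27/14 + 23/78·1 = 1/2 ✓
b·c²: 45/67·1/9 + (-686/70551)·729/196 + 23/78·1 = 1/3 ✓
b·Ac: (-686/70551)·1809/392 + 23/78·33/46 = 1/6 ✓
b·c³: 45/67·1/27 + (-686/70551)·19683/2744 + 23/78·1 = 1/4 ✓
b·(c∘Ac): (-686/70551)·48843/5488 + 23/78·33/46 = 1/8 ✓
b·Ac²: (-686/70551)·603/392 + 23/78·1/3 = 1/12 ✓
b·A²c: 23/78·13/92 = 1/24 ✓; 4 stages ⇒ order 4.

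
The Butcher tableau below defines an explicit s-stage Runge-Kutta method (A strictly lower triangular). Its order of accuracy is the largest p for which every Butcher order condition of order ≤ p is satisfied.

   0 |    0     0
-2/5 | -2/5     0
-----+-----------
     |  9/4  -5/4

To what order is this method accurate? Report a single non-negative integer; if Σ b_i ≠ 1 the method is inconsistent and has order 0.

2

b = (9/4, -5/4)
c = (0, -2/5)
Σ b_i: 9/4·1 + (-5/4)·1 = 1 ✓
b·c: (-5/4)·(-2/5) = 1/2 ✓; 2 stages ⇒ order 2.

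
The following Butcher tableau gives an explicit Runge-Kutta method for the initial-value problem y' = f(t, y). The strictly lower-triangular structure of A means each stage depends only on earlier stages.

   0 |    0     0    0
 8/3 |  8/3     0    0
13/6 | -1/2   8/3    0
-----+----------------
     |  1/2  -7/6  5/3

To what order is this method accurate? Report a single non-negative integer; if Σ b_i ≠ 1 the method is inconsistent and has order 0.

b = (1/2, -7/6, 5/3)
c = (0, 8/3, 13/6)
Ac = (0, 0, 64/9)
Σ b_i: 1/2·1 + (-7/6)·1 + 5/3·1 = 1 ✓
b·c: (-7/6)·8/3 + 5/3·13/6 = 1/2 ✓
b·c²: (-7/6)·64/9 + 5/3·169/36 = -17/36 ≠ 1/3 ⇒ order 2.
b·Ac: 5/3·64/9 = 320/27 ≠ 1/6

2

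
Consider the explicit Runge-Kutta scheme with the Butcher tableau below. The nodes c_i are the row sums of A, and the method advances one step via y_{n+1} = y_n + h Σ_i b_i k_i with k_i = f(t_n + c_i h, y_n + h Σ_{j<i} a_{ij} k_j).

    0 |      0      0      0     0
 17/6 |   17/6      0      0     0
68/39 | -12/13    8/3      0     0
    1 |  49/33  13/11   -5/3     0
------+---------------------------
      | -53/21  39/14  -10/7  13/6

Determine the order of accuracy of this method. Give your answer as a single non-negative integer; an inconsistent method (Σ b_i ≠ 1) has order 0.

1

b = (-53/21, 39/14, -10/7, 13/6)
c = (0, 17/6, 68/39, 1)
Ac = (0, 0, 68/9, 1139/2574)
Σ b_i: (-53/21)·1 + 39/14·1 + (-10/7)·1 + 13/6·1 = 1 ✓
b·c: 39/14·17/6 + (-10/7)·68/39 + 13/6·1 = 2755/364 ≠ 1/2 ⇒ order 1.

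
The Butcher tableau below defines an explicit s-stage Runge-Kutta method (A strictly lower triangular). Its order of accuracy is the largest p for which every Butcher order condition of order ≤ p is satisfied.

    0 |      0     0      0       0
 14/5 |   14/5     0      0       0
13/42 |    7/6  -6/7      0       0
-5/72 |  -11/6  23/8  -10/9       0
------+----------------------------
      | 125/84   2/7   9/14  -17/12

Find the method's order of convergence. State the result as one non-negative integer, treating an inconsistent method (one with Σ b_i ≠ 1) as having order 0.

1

b = (125/84, 2/7, 9/14, -17/12)
c = (0, 14/5, 13/42, -5/72)
Ac = (0, 0, -12/5, 29129/3780)
Σ b_i: 125/84·1 + 2/7·1 + 9/14·1 + (-17/12)·1 = 1 ✓
b·c: 2/7·14/5 + 9/14·13/42 + (-17/12)·(-5/72) = 232289/211680 ≠ 1/2 ⇒ order 1.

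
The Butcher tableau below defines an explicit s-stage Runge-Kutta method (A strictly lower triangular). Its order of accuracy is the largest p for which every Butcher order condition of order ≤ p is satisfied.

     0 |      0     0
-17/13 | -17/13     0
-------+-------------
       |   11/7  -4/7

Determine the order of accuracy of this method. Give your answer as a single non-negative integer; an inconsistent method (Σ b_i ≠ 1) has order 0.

1

b = (11/7, -4/7)
c = (0, -17/13)
Σ b_i: 11/7·1 + (-4/7)·1 = 1 ✓
b·c: (-4/7)·(-17/13) = 68/91 ≠ 1/2 ⇒ order 1.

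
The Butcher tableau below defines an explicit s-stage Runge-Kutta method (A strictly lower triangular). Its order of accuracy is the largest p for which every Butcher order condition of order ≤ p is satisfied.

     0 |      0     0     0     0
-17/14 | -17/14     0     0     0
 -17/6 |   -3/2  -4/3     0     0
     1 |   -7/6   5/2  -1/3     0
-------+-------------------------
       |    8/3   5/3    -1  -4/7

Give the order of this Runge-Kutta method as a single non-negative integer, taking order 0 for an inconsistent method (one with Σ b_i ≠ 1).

0

b = (8/3, 5/3, -1, -4/7)
c = (0, -17/14, -17/6, 1)
Ac = (0, 0, 34/21, -527/252)
Σ b_i: 8/3·1 + 5/3·1 + (-1)·1 + (-4/7)·1 = 58/21 ≠ 1 ⇒ order 0.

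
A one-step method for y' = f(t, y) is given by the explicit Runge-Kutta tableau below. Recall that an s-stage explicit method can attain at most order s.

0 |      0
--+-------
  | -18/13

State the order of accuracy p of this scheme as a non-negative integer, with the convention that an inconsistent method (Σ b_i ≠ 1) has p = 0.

b = (-18/13)
c = (0)
Σ b_i: (-18/13)·1 = -18/13 ≠ 1 ⇒ order 0.

0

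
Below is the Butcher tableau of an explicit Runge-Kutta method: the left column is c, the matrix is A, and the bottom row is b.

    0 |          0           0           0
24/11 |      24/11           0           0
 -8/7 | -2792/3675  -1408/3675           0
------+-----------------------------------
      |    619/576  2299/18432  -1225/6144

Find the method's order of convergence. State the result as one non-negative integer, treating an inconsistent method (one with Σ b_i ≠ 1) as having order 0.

3

b = (619/576, 2299/18432, -1225/6144)
c = (0, 24/11, -8/7)
Ac = (0, 0, -1024/1225)
Σ b_i: 619/576·1 + 2299/18432·1 + (-1225/6144)·1 = 1 ✓
b·c: 2299/18432·24/11 + (-1225/6144)·(-8/7) = 1/2 ✓
b·c²: 2299/18432·576/121 + (-1225/6144)·64/49 = 1/3 ✓
b·Ac: (-1225/6144)·(-1024/1225) = 1/6 ✓; 3 stages ⇒ order 3.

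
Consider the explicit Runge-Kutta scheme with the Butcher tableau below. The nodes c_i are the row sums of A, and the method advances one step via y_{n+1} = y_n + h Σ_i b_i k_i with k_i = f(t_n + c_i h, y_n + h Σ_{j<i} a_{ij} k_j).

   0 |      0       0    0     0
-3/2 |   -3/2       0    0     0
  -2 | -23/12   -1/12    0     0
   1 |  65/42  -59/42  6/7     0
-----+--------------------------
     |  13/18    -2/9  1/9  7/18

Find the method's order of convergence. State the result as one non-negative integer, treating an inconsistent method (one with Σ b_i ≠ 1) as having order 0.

b = (13/18, -2/9, 1/9, 7/18)
c = (0, -3/2, -2, 1)
Ac = (0, 0, 1/8, 11/28)
Σ b_i: 13/18·1 + (-2/9)·1 + 1/9·1 + 7/18·1 = 1 ✓
b·c: (-2/9)·(-3/2) + 1/9·(-2) + 7/18·1 = 1/2 ✓
b·c²: (-2/9)·9/4 + 1/9·4 + 7/18·1 = 1/3 ✓
b·Ac: 1/9·1/8 + 7/18·11/28 = 1/6 ✓
b·c³: (-2/9)·(-27/8) + 1/9·(-8) + 7/18·1 = 1/4 ✓
b·(c∘Ac): 1/9·(-1/4) + 7/18·11/28 = 1/8 ✓
b·Ac²: 1/9·(-3/16) + 7/18·15/56 = 1/12 ✓
b·A²c: 7/18·3/28 = 1/24 ✓; 4 stages ⇒ order 4.

4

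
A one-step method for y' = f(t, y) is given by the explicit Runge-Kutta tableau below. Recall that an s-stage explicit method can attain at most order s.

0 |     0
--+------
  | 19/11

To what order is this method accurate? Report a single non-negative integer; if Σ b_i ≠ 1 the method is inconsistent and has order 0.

0

b = (19/11)
c = (0)
Σ b_i: 19/11·1 = 19/11 ≠ 1 ⇒ order 0.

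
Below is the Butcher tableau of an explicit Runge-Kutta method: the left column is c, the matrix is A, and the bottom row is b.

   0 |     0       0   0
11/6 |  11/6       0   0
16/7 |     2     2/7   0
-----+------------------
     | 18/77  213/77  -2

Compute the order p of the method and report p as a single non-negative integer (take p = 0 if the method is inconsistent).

2

b = (18/77, 213/77, -2)
c = (0, 11/6, 16/7)
Ac = (0, 0, 11/21)
Σ b_i: 18/77·1 + 213/77·1 + (-2)·1 = 1 ✓
b·c: 213/77·11/6 + (-2)·16/7 = 1/2 ✓
b·c²: 213/77·121/36 + (-2)·256/49 = -677/588 ≠ 1/3 ⇒ order 2.
b·Ac: (-2)·11/21 = -22/21 ≠ 1/6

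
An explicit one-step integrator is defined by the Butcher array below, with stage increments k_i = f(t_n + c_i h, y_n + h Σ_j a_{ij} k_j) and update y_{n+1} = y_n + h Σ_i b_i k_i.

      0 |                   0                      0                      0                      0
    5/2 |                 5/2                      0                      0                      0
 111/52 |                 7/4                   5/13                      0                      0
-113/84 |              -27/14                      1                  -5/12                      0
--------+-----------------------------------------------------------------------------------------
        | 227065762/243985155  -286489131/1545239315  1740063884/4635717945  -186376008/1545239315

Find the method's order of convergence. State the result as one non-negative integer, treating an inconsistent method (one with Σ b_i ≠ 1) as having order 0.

3

b = (227065762/243985155, -286489131/1545239315, 1740063884/4635717945, -186376008/1545239315)
c = (0, 5/2, 111/52, -113/84)
Ac = (0, 0, 25/26, 335/208)
Σ b_i: 227065762/243985155·1 + (-286489131/1545239315)·1 + 1740063884/4635717945·1 + (-186376008/1545239315)·1 = 1 ✓
b·c: (-286489131/1545239315)·5/2 + 1740063884/4635717945·111/52 + (-186376008/1545239315)·(-113/84) = 1/2 ✓
b·c²: (-286489131/1545239315)·25/4 + 1740063884/4635717945·12321/2704 + (-186376008/1545239315)·12769/7056 = 1/3 ✓
b·Ac: 1740063884/4635717945·25/26 + (-186376008/1545239315)·335/208 = 1/6 ✓
b·c³: (-286489131/1545239315)·125/8 + 1740063884/4635717945·1367631/140608 + (-186376008/1545239315)·(-1442897/592704) = 223310650243/213145431408 ≠ 1/4 ⇒ order 3.
b·(c∘Ac): 1740063884/4635717945·2775/1352 + (-186376008/1545239315)·(-37855/17472) = 134257373/130125416 ≠ 1/8
b·Ac²: 1740063884/4635717945·125/52 + (-186376008/1545239315)·47065/10816 = 1915617463/5074891224 ≠ 1/12
b·A²c: (-186376008/1545239315)·(-125/312) = 14933975/309047863 ≠ 1/24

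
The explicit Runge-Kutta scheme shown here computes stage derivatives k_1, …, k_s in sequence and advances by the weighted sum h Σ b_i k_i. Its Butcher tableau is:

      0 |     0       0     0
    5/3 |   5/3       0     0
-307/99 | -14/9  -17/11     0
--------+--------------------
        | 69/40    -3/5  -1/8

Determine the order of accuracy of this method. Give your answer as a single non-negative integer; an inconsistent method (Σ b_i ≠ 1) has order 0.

b = (69/40, -3/5, -1/8)
c = (0, 5/3, -307/99)
Ac = (0, 0, -85/33)
Σ b_i: 69/40·1 + (-3/5)·1 + (-1/8)·1 = 1 ✓
b·c: (-3/5)·5/3 + (-1/8)·(-307/99) = -485/792 ≠ 1/2 ⇒ order 1.

1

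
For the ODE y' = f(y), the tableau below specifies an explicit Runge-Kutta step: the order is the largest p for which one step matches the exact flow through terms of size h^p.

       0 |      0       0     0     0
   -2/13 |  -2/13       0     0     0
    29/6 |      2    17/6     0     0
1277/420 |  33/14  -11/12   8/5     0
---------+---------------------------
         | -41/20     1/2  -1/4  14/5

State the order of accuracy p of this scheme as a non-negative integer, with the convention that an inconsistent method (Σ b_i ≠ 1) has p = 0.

b = (-41/20, 1/2, -1/4, 14/5)
c = (0, -2/13, 29/6, 1277/420)
Ac = (0, 0, -17/39, 3071/390)
Σ b_i: (-41/20)·1 + 1/2·1 + (-1/4)·1 + 14/5·1 = 1 ✓
b·c: 1/2·(-2/13) + (-1/4)·29/6 + 14/5·1277/420 = 18793/2600 ≠ 1/2 ⇒ order 1.

1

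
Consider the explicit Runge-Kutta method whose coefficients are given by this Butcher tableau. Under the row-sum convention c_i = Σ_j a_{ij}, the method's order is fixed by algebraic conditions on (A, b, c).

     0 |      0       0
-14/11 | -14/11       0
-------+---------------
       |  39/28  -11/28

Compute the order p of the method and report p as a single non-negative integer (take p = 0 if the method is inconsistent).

b = (39/28, -11/28)
c = (0, -14/11)
Σ b_i: 39/28·1 + (-11/28)·1 = 1 ✓
b·c: (-11/28)·(-14/11) = 1/2 ✓; 2 stages ⇒ order 2.

2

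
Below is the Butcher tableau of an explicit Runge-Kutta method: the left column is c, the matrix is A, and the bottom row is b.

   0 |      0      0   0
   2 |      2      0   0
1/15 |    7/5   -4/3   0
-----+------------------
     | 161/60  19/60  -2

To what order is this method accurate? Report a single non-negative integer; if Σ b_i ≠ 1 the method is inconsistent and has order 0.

b = (161/60, 19/60, -2)
c = (0, 2, 1/15)
Ac = (0, 0, -8/3)
Σ b_i: 161/60·1 + 19/60·1 + (-2)·1 = 1 ✓
b·c: 19/60·2 + (-2)·1/15 = 1/2 ✓
b·c²: 19/60·4 + (-2)·1/225 = 283/225 ≠ 1/3 ⇒ order 2.
b·Ac: (-2)·(-8/3) = 16/3 ≠ 1/6

2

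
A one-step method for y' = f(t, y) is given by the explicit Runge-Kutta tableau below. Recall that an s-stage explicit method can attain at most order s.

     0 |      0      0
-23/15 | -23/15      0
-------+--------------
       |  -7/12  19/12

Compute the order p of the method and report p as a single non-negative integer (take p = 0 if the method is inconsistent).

1

b = (-7/12, 19/12)
c = (0, -23/15)
Σ b_i: (-7/12)·1 + 19/12·1 = 1 ✓
b·c: 19/12·(-23/15) = -437/180 ≠ 1/2 ⇒ order 1.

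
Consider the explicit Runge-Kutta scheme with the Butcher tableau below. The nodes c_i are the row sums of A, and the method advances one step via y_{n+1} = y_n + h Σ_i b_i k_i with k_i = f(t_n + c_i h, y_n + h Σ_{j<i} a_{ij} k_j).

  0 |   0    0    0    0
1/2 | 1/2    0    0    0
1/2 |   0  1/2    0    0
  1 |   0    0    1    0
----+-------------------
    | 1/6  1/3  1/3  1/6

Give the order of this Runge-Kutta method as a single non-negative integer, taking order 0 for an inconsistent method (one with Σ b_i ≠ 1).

4

b = (1/6, 1/3, 1/3, 1/6)
c = (0, 1/2, 1/2, 1)
Ac = (0, 0, 1/4, 1/2)
Σ b_i: 1/6·1 + 1/3·1 + 1/3·1 + 1/6·1 = 1 ✓
b·c: 1/3·1/2 + 1/3·1/2 + 1/6·1 = 1/2 ✓
b·c²: 1/3·1/4 + 1/3·1/4 + 1/6·1 = 1/3 ✓
b·Ac: 1/3·1/4 + 1/6·1/2 = 1/6 ✓
b·c³: 1/3·1/8 + 1/3·1/8 + 1/6·1 = 1/4 ✓
b·(c∘Ac): 1/3·1/8 + 1/6·1/2 = 1/8 ✓
b·Ac²: 1/3·1/8 + 1/6·1/4 = 1/12 ✓
b·A²c: 1/6·1/4 = 1/24 ✓; 4 stages ⇒ order 4.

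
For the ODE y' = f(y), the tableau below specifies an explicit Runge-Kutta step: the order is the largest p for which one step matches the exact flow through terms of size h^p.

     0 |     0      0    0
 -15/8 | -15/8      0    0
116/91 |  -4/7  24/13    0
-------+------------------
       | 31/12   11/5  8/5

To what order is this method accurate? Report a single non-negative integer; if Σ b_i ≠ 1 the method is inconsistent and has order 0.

b = (31/12, 11/5, 8/5)
c = (0, -15/8, 116/91)
Ac = (0, 0, -45/13)
Σ b_i: 31/12·1 + 11/5·1 + 8/5·1 = 383/60 ≠ 1 ⇒ order 0.

0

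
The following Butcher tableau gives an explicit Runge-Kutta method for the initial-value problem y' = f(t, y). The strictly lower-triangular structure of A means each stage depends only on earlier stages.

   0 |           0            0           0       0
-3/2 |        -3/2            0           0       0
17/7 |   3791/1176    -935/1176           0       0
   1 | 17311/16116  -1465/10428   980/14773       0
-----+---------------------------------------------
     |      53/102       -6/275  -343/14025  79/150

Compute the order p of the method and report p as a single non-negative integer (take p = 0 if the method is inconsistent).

4

b = (53/102, -6/275, -343/14025, 79/150)
c = (0, -3/2, 17/7, 1)
Ac = (0, 0, 935/784, 235/632)
Σ b_i: 53/102·1 + (-6/275)·1 + (-343/14025)·1 + 79/150·1 = 1 ✓
b·c: (-6/275)·(-3/2) + (-343/14025)·17/7 + 79/150·1 = 1/2 ✓
b·c²: (-6/275)·9/4 + (-343/14025)·289/49 + 79/150·1 = 1/3 ✓
b·Ac: (-343/14025)·935/784 + 79/150·235/632 = 1/6 ✓
b·c³: (-6/275)·(-27/8) + (-343/14025)·4913/343 + 79/150·1 = 1/4 ✓
b·(c∘Ac): (-343/14025)·15895/5488 + 79/150·235/632 = 1/8 ✓
b·Ac²: (-343/14025)·(-2805/1568) + 79/150·95/1264 = 1/12 ✓
b·A²c: 79/150·25/316 = 1/24 ✓; 4 stages ⇒ order 4.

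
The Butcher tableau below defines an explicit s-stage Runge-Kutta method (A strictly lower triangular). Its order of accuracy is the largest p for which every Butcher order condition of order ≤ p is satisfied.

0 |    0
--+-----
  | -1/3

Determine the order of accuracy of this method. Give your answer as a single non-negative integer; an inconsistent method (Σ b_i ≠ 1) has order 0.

0

b = (-1/3)
c = (0)
Σ b_i: (-1/3)·1 = -1/3 ≠ 1 ⇒ order 0.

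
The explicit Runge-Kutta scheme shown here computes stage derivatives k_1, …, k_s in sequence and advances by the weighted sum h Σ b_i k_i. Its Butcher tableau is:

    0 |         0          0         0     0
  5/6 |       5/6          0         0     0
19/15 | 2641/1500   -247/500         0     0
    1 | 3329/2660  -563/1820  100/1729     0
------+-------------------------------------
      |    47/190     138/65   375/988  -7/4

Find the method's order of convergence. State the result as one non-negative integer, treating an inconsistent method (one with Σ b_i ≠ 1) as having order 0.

b = (47/190, 138/65, 375/988, -7/4)
c = (0, 5/6, 19/15, 1)
Ac = (0, 0, -247/600, -31/168)
Σ b_i: 47/190·1 + 138/65·1 + 375/988·1 + (-7/4)·1 = 1 ✓
b·c: 138/65·5/6 + 375/988·19/15 + (-7/4)·1 = 1/2 ✓
b·c²: 138/65·25/36 + 375/988·361/225 + (-7/4)·1 = 1/3 ✓
b·Ac: 375/988·(-247/600) + (-7/4)·(-31/168) = 1/6 ✓
b·c³: 138/65·125/216 + 375/988·6859/3375 + (-7/4)·1 = 1/4 ✓
b·(c∘Ac): 375/988·(-4693/9000) + (-7/4)·(-31/168) = 1/8 ✓
b·Ac²: 375/988·(-247/720) + (-7/4)·(-41/336) = 1/12 ✓
b·A²c: (-7/4)·(-1/42) = 1/24 ✓; 4 stages ⇒ order 4.

4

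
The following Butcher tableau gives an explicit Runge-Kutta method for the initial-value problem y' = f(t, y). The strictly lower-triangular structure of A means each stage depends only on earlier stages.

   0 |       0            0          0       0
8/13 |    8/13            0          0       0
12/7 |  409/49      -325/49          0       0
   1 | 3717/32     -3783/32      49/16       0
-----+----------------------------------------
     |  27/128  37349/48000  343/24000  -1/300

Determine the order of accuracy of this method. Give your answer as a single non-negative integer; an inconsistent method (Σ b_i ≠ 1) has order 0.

b = (27/128, 37349/48000, 343/24000, -1/300)
c = (0, 8/13, 12/7, 1)
Ac = (0, 0, -200/49, -135/2)
Σ b_i: 27/128·1 + 37349/48000·1 + 343/24000·1 + (-1/300)·1 = 1 ✓
b·c: 37349/48000·8/13 + 343/24000·12/7 + (-1/300)·1 = 1/2 ✓
b·c²: 37349/48000·64/169 + 343/24000·144/49 + (-1/300)·1 = 1/3 ✓
b·Ac: 343/24000·(-200/49) + (-1/300)·(-135/2) = 1/6 ✓
b·c³: 37349/48000·512/2197 + 343/24000·1728/343 + (-1/300)·1 = 1/4 ✓
b·(c∘Ac): 343/24000·(-2400/343) + (-1/300)·(-135/2) = 1/8 ✓
b·Ac²: 343/24000·(-1600/637) + (-1/300)·(-465/13) = 1/12 ✓
b·A²c: (-1/300)·(-25/2) = 1/24 ✓; 4 stages ⇒ order 4.

4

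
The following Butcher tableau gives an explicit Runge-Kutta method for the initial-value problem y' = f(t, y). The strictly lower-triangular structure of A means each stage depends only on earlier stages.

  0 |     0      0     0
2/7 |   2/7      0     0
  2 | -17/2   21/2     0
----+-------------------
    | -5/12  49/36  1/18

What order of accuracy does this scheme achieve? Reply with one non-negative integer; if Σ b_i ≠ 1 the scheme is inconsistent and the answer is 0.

3

b = (-5/12, 49/36, 1/18)
c = (0, 2/7, 2)
Ac = (0, 0, 3)
Σ b_i: (-5/12)·1 + 49/36·1 + 1/18·1 = 1 ✓
b·c: 49/36·2/7 + 1/18·2 = 1/2 ✓
b·c²: 49/36·4/49 + 1/18·4 = 1/3 ✓
b·Ac: 1/18·3 = 1/6 ✓; 3 stages ⇒ order 3.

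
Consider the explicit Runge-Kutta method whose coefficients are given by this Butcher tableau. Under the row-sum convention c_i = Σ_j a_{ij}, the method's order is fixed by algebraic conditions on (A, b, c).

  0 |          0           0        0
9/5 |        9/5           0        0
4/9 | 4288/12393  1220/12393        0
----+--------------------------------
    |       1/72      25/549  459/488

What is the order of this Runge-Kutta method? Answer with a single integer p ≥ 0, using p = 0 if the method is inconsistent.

3

b = (1/72, 25/549, 459/488)
c = (0, 9/5, 4/9)
Ac = (0, 0, 244/1377)
Σ b_i: 1/72·1 + 25/549·1 + 459/488·1 = 1 ✓
b·c: 25/549·9/5 + 459/488·4/9 = 1/2 ✓
b·c²: 25/549·81/25 + 459/488·16/81 = 1/3 ✓
b·Ac: 459/488·244/1377 = 1/6 ✓; 3 stages ⇒ order 3.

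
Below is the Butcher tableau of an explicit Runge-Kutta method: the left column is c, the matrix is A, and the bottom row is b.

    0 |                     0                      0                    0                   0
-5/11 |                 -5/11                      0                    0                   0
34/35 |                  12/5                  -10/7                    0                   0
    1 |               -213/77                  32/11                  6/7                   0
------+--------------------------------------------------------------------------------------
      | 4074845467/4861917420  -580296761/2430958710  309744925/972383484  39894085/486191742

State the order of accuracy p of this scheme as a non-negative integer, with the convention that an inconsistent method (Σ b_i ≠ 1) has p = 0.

3

b = (4074845467/4861917420, -580296761/2430958710, 309744925/972383484, 39894085/486191742)
c = (0, -5/11, 34/35, 1)
Ac = (0, 0, 50/77, -14516/29645)
Σ b_i: 4074845467/4861917420·1 + (-580296761/2430958710)·1 + 309744925/972383484·1 + 39894085/486191742·1 = 1 ✓
b·c: (-580296761/2430958710)·(-5/11) + 309744925/972383484·34/35 + 39894085/486191742·1 = 1/2 ✓
b·c²: (-580296761/2430958710)·25/121 + 309744925/972383484·1156/1225 + 39894085/486191742·1 = 1/3 ✓
b·Ac: 309744925/972383484·50/77 + 39894085/486191742·(-14516/29645) = 1/6 ✓
b·c³: (-580296761/2430958710)·(-125/1331) + 309744925/972383484·39304/42875 + 39894085/486191742·1 = 12369220386/31197303445 ≠ 1/4 ⇒ order 3.
b·(c∘Ac): 309744925/972383484·340/539 + 39894085/486191742·(-14516/29645) = 143290817/891351527 ≠ 1/8
b·Ac²: 309744925/972383484·(-250/847) + 39894085/486191742·16091816/11413325 = 4056052193/187183820670 ≠ 1/12
b·A²c: 39894085/486191742·300/539 = 3700750/81031957 ≠ 1/24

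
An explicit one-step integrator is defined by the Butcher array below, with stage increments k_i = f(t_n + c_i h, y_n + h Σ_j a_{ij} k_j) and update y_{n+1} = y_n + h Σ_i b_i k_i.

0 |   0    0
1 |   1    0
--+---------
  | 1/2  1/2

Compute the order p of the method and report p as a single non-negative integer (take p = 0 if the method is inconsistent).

2

b = (1/2, 1/2)
c = (0, 1)
Σ b_i: 1/2·1 + 1/2·1 = 1 ✓
b·c: 1/2·1 = 1/2 ✓; 2 stages ⇒ order 2.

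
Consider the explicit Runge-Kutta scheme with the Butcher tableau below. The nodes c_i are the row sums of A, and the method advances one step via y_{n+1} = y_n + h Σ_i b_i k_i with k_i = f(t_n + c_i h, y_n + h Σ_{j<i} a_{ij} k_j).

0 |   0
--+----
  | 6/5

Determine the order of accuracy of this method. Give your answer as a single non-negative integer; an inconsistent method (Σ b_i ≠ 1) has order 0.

b = (6/5)
c = (0)
Σ b_i: 6/5·1 = 6/5 ≠ 1 ⇒ order 0.

0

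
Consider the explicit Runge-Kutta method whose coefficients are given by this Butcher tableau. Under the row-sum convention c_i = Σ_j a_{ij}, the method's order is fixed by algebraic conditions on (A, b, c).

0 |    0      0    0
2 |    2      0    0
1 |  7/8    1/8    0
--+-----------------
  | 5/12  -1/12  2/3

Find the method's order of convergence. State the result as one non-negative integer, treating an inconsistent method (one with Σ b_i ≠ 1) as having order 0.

b = (5/12, -1/12, 2/3)
c = (0, 2, 1)
Ac = (0, 0, 1/4)
Σ b_i: 5/12·1 + (-1/12)·1 + 2/3·1 = 1 ✓
b·c: (-1/12)·2 + 2/3·1 = 1/2 ✓
b·c²: (-1/12)·4 + 2/3·1 = 1/3 ✓
b·Ac: 2/3·1/4 = 1/6 ✓; 3 stages ⇒ order 3.

3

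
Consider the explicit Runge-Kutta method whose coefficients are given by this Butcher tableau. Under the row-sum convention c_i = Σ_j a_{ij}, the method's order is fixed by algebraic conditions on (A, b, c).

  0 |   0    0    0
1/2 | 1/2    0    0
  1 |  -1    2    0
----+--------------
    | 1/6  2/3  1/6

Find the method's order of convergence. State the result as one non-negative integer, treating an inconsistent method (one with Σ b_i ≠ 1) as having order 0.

3

b = (1/6, 2/3, 1/6)
c = (0, 1/2, 1)
Ac = (0, 0, 1)
Σ b_i: 1/6·1 + 2/3·1 + 1/6·1 = 1 ✓
b·c: 2/3·1/2 + 1/6·1 = 1/2 ✓
b·c²: 2/3·1/4 + 1/6·1 = 1/3 ✓
b·Ac: 1/6·1 = 1/6 ✓; 3 stages ⇒ order 3.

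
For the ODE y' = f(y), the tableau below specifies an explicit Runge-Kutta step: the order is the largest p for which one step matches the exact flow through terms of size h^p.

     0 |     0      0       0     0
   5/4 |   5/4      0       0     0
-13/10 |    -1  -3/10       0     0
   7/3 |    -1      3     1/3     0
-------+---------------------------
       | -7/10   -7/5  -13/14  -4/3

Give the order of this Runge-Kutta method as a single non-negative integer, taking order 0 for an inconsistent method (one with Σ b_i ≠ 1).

b = (-7/10, -7/5, -13/14, -4/3)
c = (0, 5/4, -13/10, 7/3)
Ac = (0, 0, -3/8, 199/60)
Σ b_i: (-7/10)·1 + (-7/5)·1 + (-13/14)·1 + (-4/3)·1 = -458/105 ≠ 1 ⇒ order 0.

0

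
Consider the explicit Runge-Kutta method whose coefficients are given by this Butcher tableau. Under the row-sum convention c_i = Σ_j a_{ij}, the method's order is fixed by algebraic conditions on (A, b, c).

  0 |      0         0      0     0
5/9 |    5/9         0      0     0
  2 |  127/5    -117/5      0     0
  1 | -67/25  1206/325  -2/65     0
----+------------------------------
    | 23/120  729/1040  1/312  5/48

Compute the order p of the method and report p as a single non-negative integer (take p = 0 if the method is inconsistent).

b = (23/120, 729/1040, 1/312, 5/48)
c = (0, 5/9, 2, 1)
Ac = (0, 0, -13, 2)
Σ b_i: 23/120·1 + 729/1040·1 + 1/312·1 + 5/48·1 = 1 ✓
b·c: 729/1040·5/9 + 1/312·2 + 5/48·1 = 1/2 ✓
b·c²: 729/1040·25/81 + 1/312·4 + 5/48·1 = 1/3 ✓
b·Ac: 1/312·(-13) + 5/48·2 = 1/6 ✓
b·c³: 729/1040·125/729 + 1/312·8 + 5/48·1 = 1/4 ✓
b·(c∘Ac): 1/312·(-26) + 5/48·2 = 1/8 ✓
b·Ac²: 1/312·(-65/9) + 5/48·46/45 = 1/12 ✓
b·A²c: 5/48·2/5 = 1/24 ✓; 4 stages ⇒ order 4.

4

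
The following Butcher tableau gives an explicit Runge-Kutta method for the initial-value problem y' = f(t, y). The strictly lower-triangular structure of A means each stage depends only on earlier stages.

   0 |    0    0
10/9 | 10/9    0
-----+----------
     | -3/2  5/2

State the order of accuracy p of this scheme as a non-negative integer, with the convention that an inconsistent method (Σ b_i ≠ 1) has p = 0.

1

b = (-3/2, 5/2)
c = (0, 10/9)
Σ b_i: (-3/2)·1 + 5/2·1 = 1 ✓
b·c: 5/2·10/9 = 25/9 ≠ 1/2 ⇒ order 1.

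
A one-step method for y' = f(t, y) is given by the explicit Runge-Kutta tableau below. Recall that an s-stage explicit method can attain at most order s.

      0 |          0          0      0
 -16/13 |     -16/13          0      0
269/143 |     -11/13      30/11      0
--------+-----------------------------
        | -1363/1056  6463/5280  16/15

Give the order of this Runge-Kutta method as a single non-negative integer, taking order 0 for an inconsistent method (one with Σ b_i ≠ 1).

b = (-1363/1056, 6463/5280, 16/15)
c = (0, -16/13, 269/143)
Ac = (0, 0, -480/143)
Σ b_i: (-1363/1056)·1 + 6463/5280·1 + 16/15·1 = 1 ✓
b·c: 6463/5280·(-16/13) + 16/15·269/143 = 1/2 ✓
b·c²: 6463/5280·256/169 + 16/15·72361/20449 = 345304/61347 ≠ 1/3 ⇒ order 2.
b·Ac: 16/15·(-480/143) = -512/143 ≠ 1/6

2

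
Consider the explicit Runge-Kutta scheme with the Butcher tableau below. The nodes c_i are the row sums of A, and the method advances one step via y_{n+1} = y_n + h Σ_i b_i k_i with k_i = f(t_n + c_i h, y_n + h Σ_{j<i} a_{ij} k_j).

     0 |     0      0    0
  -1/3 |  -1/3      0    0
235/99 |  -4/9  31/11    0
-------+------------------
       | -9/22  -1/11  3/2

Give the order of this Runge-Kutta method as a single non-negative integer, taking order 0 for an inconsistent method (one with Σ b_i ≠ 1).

1

b = (-9/22, -1/11, 3/2)
c = (0, -1/3, 235/99)
Ac = (0, 0, -31/33)
Σ b_i: (-9/22)·1 + (-1/11)·1 + 3/2·1 = 1 ✓
b·c: (-1/11)·(-1/3) + 3/2·235/99 = 79/22 ≠ 1/2 ⇒ order 1.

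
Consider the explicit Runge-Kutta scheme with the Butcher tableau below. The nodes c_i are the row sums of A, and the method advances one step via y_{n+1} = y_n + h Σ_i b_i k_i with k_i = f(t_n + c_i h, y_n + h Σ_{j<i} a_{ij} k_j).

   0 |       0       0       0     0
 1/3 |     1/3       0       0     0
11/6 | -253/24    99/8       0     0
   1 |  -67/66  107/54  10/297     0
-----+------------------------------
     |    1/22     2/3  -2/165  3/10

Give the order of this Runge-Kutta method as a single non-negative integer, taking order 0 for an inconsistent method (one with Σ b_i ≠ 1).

4

b = (1/22, 2/3, -2/165, 3/10)
c = (0, 1/3, 11/6, 1)
Ac = (0, 0, 33/8, 13/18)
Σ b_i: 1/22·1 + 2/3·1 + (-2/165)·1 + 3/10·1 = 1 ✓
b·c: 2/3·1/3 + (-2/165)·11/6 + 3/10·1 = 1/2 ✓
b·c²: 2/3·1/9 + (-2/165)·121/36 + 3/10·1 = 1/3 ✓
b·Ac: (-2/165)·33/8 + 3/10·13/18 = 1/6 ✓
b·c³: 2/3·1/27 + (-2/165)·1331/216 + 3/10·1 = 1/4 ✓
b·(c∘Ac): (-2/165)·121/16 + 3/10·13/18 = 1/8 ✓
b·Ac²: (-2/165)·11/8 + 3/10·1/3 = 1/12 ✓
b·A²c: 3/10·5/36 = 1/24 ✓; 4 stages ⇒ order 4.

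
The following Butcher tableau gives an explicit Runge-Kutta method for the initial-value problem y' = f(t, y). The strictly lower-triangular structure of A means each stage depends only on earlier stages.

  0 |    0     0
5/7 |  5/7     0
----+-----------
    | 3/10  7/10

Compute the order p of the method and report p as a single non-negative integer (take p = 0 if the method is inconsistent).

2

b = (3/10, 7/10)
c = (0, 5/7)
Σ b_i: 3/10·1 + 7/10·1 = 1 ✓
b·c: 7/10·5/7 = 1/2 ✓; 2 stages ⇒ order 2.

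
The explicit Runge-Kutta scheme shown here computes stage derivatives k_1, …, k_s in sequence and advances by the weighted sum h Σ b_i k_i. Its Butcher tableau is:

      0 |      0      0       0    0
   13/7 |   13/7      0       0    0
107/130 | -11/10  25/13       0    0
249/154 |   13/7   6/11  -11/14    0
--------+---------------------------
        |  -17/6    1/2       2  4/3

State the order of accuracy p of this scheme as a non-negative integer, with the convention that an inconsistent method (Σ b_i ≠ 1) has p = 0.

1

b = (-17/6, 1/2, 2, 4/3)
c = (0, 13/7, 107/130, 249/154)
Ac = (0, 0, 25/7, 7333/20020)
Σ b_i: (-17/6)·1 + 1/2·1 + 2·1 + 4/3·1 = 1 ✓
b·c: 1/2·13/7 + 2·107/130 + 4/3·249/154 = 47353/10010 ≠ 1/2 ⇒ order 1.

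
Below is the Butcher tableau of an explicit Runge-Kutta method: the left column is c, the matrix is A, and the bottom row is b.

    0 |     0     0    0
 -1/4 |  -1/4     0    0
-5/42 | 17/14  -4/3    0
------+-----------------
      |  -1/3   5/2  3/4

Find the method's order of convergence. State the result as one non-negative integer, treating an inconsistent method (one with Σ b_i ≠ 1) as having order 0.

0

b = (-1/3, 5/2, 3/4)
c = (0, -1/4, -5/42)
Ac = (0, 0, 1/3)
Σ b_i: (-1/3)·1 + 5/2·1 + 3/4·1 = 35/12 ≠ 1 ⇒ order 0.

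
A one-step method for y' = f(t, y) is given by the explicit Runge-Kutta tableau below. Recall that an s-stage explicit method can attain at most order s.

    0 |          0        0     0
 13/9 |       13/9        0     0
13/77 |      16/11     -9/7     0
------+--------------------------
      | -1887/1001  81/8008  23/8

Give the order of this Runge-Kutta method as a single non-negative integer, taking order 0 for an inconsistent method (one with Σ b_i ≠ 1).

b = (-1887/1001, 81/8008, 23/8)
c = (0, 13/9, 13/77)
Ac = (0, 0, -13/7)
Σ b_i: (-1887/1001)·1 + 81/8008·1 + 23/8·1 = 1 ✓
b·c: 81/8008·13/9 + 23/8·13/77 = 1/2 ✓
b·c²: 81/8008·169/81 + 23/8·169/5929 = 611/5929 ≠ 1/3 ⇒ order 2.
b·Ac: 23/8·(-13/7) = -299/56 ≠ 1/6

2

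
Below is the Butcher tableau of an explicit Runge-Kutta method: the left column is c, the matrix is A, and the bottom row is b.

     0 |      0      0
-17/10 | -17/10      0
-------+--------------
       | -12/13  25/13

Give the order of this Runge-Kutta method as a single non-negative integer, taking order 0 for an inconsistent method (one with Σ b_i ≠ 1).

b = (-12/13, 25/13)
c = (0, -17/10)
Σ b_i: (-12/13)·1 + 25/13·1 = 1 ✓
b·c: 25/13·(-17/10) = -85/26 ≠ 1/2 ⇒ order 1.

1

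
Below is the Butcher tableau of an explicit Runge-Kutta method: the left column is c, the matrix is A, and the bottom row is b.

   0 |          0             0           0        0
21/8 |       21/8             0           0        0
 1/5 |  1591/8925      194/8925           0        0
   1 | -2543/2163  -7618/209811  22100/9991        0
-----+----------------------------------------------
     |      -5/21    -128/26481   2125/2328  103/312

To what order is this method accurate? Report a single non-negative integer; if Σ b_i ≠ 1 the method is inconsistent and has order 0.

4

b = (-5/21, -128/26481, 2125/2328, 103/312)
c = (0, 21/8, 1/5, 1)
Ac = (0, 0, 97/1700, 143/412)
Σ b_i: (-5/21)·1 + (-128/26481)·1 + 2125/2328·1 + 103/312·1 = 1 ✓
b·c: (-128/26481)·21/8 + 2125/2328·1/5 + 103/312·1 = 1/2 ✓
b·c²: (-128/26481)·441/64 + 2125/2328·1/25 + 103/312·1 = 1/3 ✓
b·Ac: 2125/2328·97/1700 + 103/312·143/412 = 1/6 ✓
b·c³: (-128/26481)·9261/512 + 2125/2328·1/125 + 103/312·1 = 1/4 ✓
b·(c∘Ac): 2125/2328·97/8500 + 103/312·143/412 = 1/8 ✓
b·Ac²: 2125/2328·2037/13600 + 103/312·(-533/3296) = 1/12 ✓
b·A²c: 103/312·13/103 = 1/24 ✓; 4 stages ⇒ order 4.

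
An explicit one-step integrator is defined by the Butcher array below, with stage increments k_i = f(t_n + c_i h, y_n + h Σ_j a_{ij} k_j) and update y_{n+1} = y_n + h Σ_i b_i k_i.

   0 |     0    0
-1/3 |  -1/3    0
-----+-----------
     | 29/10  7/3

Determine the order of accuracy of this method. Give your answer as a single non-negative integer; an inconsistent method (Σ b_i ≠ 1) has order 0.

b = (29/10, 7/3)
c = (0, -1/3)
Σ b_i: 29/10·1 + 7/3·1 = 157/30 ≠ 1 ⇒ order 0.

0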